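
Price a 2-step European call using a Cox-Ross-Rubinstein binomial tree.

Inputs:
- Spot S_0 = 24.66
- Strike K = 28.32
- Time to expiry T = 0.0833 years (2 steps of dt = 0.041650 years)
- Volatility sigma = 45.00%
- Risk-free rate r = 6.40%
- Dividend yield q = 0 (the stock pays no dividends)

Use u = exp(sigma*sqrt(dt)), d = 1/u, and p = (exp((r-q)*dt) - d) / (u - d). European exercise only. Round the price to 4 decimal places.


dt = T/N = 0.041650
u = exp(sigma*sqrt(dt)) = 1.096187; d = 1/u = 0.912253
p = (exp((r-q)*dt) - d) / (u - d) = 0.491568
Discount per step: exp(-r*dt) = 0.997338
Stock lattice S(k, i) with i counting down-moves:
  k=0: S(0,0) = 24.6600
  k=1: S(1,0) = 27.0320; S(1,1) = 22.4962
  k=2: S(2,0) = 29.6321; S(2,1) = 24.6600; S(2,2) = 20.5222
Terminal payoffs V(N, i) = max(S_T - K, 0):
  V(2,0) = 1.312078; V(2,1) = 0.000000; V(2,2) = 0.000000
Backward induction: V(k, i) = exp(-r*dt) * [p * V(k+1, i) + (1-p) * V(k+1, i+1)].
  V(1,0) = exp(-r*dt) * [p*1.312078 + (1-p)*0.000000] = 0.643259
  V(1,1) = exp(-r*dt) * [p*0.000000 + (1-p)*0.000000] = 0.000000
  V(0,0) = exp(-r*dt) * [p*0.643259 + (1-p)*0.000000] = 0.315364

Answer: Price = V(0,0) = 0.3154


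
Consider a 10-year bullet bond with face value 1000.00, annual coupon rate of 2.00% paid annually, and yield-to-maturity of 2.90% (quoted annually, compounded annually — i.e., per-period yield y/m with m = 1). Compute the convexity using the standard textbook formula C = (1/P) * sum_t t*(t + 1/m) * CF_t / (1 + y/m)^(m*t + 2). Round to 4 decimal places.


Coupon per period c = face * coupon_rate / m = 20.000000
Periods per year m = 1; per-period yield y/m = 0.029000
Number of cashflows N = 10
Cashflows (t years, CF_t, discount factor 1/(1+y/m)^(m*t), PV):
  t = 1.0000: CF_t = 20.000000, DF = 0.971817, PV = 19.436346
  t = 2.0000: CF_t = 20.000000, DF = 0.944429, PV = 18.888577
  t = 3.0000: CF_t = 20.000000, DF = 0.917812, PV = 18.356246
  t = 4.0000: CF_t = 20.000000, DF = 0.891946, PV = 17.838917
  t = 5.0000: CF_t = 20.000000, DF = 0.866808, PV = 17.336169
  t = 6.0000: CF_t = 20.000000, DF = 0.842379, PV = 16.847589
  t = 7.0000: CF_t = 20.000000, DF = 0.818639, PV = 16.372778
  t = 8.0000: CF_t = 20.000000, DF = 0.795567, PV = 15.911349
  t = 9.0000: CF_t = 20.000000, DF = 0.773146, PV = 15.462924
  t = 10.0000: CF_t = 1020.000000, DF = 0.751357, PV = 766.383991
Price P = sum_t PV_t = 922.834886
Convexity numerator sum_t t*(t + 1/m) * CF_t / (1+y/m)^(m*t + 2):
  t = 1.0000: term = 36.712492
  t = 2.0000: term = 107.033505
  t = 3.0000: term = 208.034023
  t = 4.0000: term = 336.951771
  t = 5.0000: term = 491.183339
  t = 6.0000: term = 668.276652
  t = 7.0000: term = 865.923747
  t = 8.0000: term = 1081.953870
  t = 9.0000: term = 1314.326858
  t = 10.0000: term = 79617.467590
Convexity = (1/P) * sum = 84727.863846 / 922.834886 = 91.812593

Answer: Convexity = 91.8126


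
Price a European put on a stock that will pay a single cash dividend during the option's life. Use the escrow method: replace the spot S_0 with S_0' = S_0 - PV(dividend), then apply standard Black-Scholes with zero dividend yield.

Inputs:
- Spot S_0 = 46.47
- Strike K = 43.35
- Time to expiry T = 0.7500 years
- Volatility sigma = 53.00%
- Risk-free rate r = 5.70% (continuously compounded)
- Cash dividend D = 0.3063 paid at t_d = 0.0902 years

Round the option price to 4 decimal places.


Answer: Price = 5.8510

Derivation:
PV(D) = D * exp(-r * t_d) = 0.3063 * 0.99487179 = 0.30472923
S_0' = S_0 - PV(D) = 46.4700 - 0.30472923 = 46.16527077
d1 = (ln(S_0'/K) + (r + sigma^2/2)*T) / (sigma*sqrt(T)) = 0.45972027
d2 = d1 - sigma*sqrt(T) = 0.00072680
exp(-rT) = 0.95815090
N(-d1) = 0.32285851; N(-d2) = 0.49971005
P = K * exp(-rT) * N(-d2) - S_0' * N(-d1) = 43.3500 * 0.95815090 * 0.49971005 - 46.16527077 * 0.32285851 = 5.8510


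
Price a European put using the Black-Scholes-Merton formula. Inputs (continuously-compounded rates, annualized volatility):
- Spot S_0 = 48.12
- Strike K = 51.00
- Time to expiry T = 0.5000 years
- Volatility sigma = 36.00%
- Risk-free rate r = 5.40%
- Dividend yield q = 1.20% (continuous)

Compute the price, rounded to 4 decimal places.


Answer: Price = 5.8928

Derivation:
d1 = (ln(S/K) + (r - q + 0.5*sigma^2) * T) / (sigma * sqrt(T)) = -0.01857232
d2 = d1 - sigma * sqrt(T) = -0.27313076
exp(-rT) = 0.97336124; exp(-qT) = 0.99401796
P = K * exp(-rT) * N(-d2) - S_0 * exp(-qT) * N(-d1)
N(-d1) = 0.50740886; N(-d2) = 0.60762365
P = 51.0000 * 0.97336124 * 0.60762365 - 48.1200 * 0.99401796 * 0.50740886 = 5.8928


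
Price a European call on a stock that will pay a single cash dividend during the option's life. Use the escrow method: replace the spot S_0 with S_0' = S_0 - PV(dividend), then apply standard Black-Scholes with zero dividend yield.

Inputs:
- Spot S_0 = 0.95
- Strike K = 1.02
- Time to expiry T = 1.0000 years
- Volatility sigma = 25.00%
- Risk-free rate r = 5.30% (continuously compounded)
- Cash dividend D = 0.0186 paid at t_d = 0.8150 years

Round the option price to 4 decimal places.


PV(D) = D * exp(-r * t_d) = 0.0186 * 0.95772462 = 0.01781368
S_0' = S_0 - PV(D) = 0.9500 - 0.01781368 = 0.93218632
d1 = (ln(S_0'/K) + (r + sigma^2/2)*T) / (sigma*sqrt(T)) = -0.02310078
d2 = d1 - sigma*sqrt(T) = -0.27310078
exp(-rT) = 0.94838001
N(d1) = 0.49078494; N(d2) = 0.39238787
C = S_0' * N(d1) - K * exp(-rT) * N(d2) = 0.93218632 * 0.49078494 - 1.0200 * 0.94838001 * 0.39238787 = 0.0779

Answer: Price = 0.0779


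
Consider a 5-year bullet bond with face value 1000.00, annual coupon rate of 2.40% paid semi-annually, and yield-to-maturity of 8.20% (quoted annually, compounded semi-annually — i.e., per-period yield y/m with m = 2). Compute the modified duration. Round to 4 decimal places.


Answer: Modified duration = 4.5097

Derivation:
Coupon per period c = face * coupon_rate / m = 12.000000
Periods per year m = 2; per-period yield y/m = 0.041000
Number of cashflows N = 10
Cashflows (t years, CF_t, discount factor 1/(1+y/m)^(m*t), PV):
  t = 0.5000: CF_t = 12.000000, DF = 0.960615, PV = 11.527378
  t = 1.0000: CF_t = 12.000000, DF = 0.922781, PV = 11.073369
  t = 1.5000: CF_t = 12.000000, DF = 0.886437, PV = 10.637242
  t = 2.0000: CF_t = 12.000000, DF = 0.851524, PV = 10.218292
  t = 2.5000: CF_t = 12.000000, DF = 0.817987, PV = 9.815843
  t = 3.0000: CF_t = 12.000000, DF = 0.785770, PV = 9.429244
  t = 3.5000: CF_t = 12.000000, DF = 0.754823, PV = 9.057871
  t = 4.0000: CF_t = 12.000000, DF = 0.725094, PV = 8.701125
  t = 4.5000: CF_t = 12.000000, DF = 0.696536, PV = 8.358429
  t = 5.0000: CF_t = 1012.000000, DF = 0.669103, PV = 677.131812
Price P = sum_t PV_t = 765.950606
First compute Macaulay numerator sum_t t * PV_t:
  t * PV_t at t = 0.5000: 5.763689
  t * PV_t at t = 1.0000: 11.073369
  t * PV_t at t = 1.5000: 15.955864
  t * PV_t at t = 2.0000: 20.436585
  t * PV_t at t = 2.5000: 24.539607
  t * PV_t at t = 3.0000: 28.287732
  t * PV_t at t = 3.5000: 31.702549
  t * PV_t at t = 4.0000: 34.804500
  t * PV_t at t = 4.5000: 37.612932
  t * PV_t at t = 5.0000: 3385.659058
Macaulay duration D = 3595.835885 / 765.950606 = 4.694605
Modified duration = D / (1 + y/m) = 4.694605 / (1 + 0.041000) = 4.509707


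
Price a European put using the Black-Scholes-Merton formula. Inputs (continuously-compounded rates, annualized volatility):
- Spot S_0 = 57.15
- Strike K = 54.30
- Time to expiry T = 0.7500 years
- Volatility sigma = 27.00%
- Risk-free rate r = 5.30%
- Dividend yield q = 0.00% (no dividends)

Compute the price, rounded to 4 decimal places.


Answer: Price = 2.9826

Derivation:
d1 = (ln(S/K) + (r - q + 0.5*sigma^2) * T) / (sigma * sqrt(T)) = 0.50568469
d2 = d1 - sigma * sqrt(T) = 0.27185783
exp(-rT) = 0.96102967; exp(-qT) = 1.00000000
P = K * exp(-rT) * N(-d2) - S_0 * exp(-qT) * N(-d1)
N(-d1) = 0.30653901; N(-d2) = 0.39286567
P = 54.3000 * 0.96102967 * 0.39286567 - 57.1500 * 1.00000000 * 0.30653901 = 2.9826


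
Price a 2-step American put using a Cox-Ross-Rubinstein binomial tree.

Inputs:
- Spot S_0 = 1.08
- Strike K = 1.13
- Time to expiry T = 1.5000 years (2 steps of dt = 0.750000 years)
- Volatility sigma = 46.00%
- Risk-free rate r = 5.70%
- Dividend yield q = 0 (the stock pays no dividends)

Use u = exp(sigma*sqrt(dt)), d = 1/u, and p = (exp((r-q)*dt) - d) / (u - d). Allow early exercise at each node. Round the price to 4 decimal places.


Answer: Price = V(0,0) = 0.2228

Derivation:
dt = T/N = 0.750000
u = exp(sigma*sqrt(dt)) = 1.489398; d = 1/u = 0.671412
p = (exp((r-q)*dt) - d) / (u - d) = 0.455099
Discount per step: exp(-r*dt) = 0.958151
Stock lattice S(k, i) with i counting down-moves:
  k=0: S(0,0) = 1.0800
  k=1: S(1,0) = 1.6085; S(1,1) = 0.7251
  k=2: S(2,0) = 2.3958; S(2,1) = 1.0800; S(2,2) = 0.4869
Terminal payoffs V(N, i) = max(K - S_T, 0):
  V(2,0) = 0.000000; V(2,1) = 0.050000; V(2,2) = 0.643142
Backward induction: V(k, i) = exp(-r*dt) * [p * V(k+1, i) + (1-p) * V(k+1, i+1)]; then take max(V_cont, immediate exercise) for American.
  V(1,0) = exp(-r*dt) * [p*0.000000 + (1-p)*0.050000] = 0.026105; exercise = 0.000000; V(1,0) = max -> 0.026105
  V(1,1) = exp(-r*dt) * [p*0.050000 + (1-p)*0.643142] = 0.357585; exercise = 0.404875; V(1,1) = max -> 0.404875
  V(0,0) = exp(-r*dt) * [p*0.026105 + (1-p)*0.404875] = 0.222767; exercise = 0.050000; V(0,0) = max -> 0.222767


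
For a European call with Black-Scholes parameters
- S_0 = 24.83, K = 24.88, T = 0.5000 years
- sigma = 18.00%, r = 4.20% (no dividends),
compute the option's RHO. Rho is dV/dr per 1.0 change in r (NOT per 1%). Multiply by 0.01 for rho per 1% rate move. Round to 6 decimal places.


d1 = 0.2128260333; d2 = 0.0855468127
phi(d1) = 0.3900087932; exp(-qT) = 1.0000000000; exp(-rT) = 0.9792189646
N(d2) = 0.5340866597
Rho = K*T*exp(-rT)*N(d2) = 24.8800 * 0.5000 * 0.9792189646 * 0.5340866597 = 6.505968

Answer: Rho = 6.505968


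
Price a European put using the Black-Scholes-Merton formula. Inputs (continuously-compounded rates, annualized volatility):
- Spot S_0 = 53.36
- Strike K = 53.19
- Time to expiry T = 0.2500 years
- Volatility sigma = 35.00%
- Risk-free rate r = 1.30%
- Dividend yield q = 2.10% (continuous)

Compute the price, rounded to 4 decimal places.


Answer: Price = 3.6674

Derivation:
d1 = (ln(S/K) + (r - q + 0.5*sigma^2) * T) / (sigma * sqrt(T)) = 0.09430567
d2 = d1 - sigma * sqrt(T) = -0.08069433
exp(-rT) = 0.99675528; exp(-qT) = 0.99476376
P = K * exp(-rT) * N(-d2) - S_0 * exp(-qT) * N(-d1)
N(-d1) = 0.46243317; N(-d2) = 0.53215748
P = 53.1900 * 0.99675528 * 0.53215748 - 53.3600 * 0.99476376 * 0.46243317 = 3.6674


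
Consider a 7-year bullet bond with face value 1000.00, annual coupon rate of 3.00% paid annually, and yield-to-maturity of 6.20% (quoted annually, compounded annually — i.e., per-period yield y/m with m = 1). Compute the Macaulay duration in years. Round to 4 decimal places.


Answer: Macaulay duration = 6.3451 years

Derivation:
Coupon per period c = face * coupon_rate / m = 30.000000
Periods per year m = 1; per-period yield y/m = 0.062000
Number of cashflows N = 7
Cashflows (t years, CF_t, discount factor 1/(1+y/m)^(m*t), PV):
  t = 1.0000: CF_t = 30.000000, DF = 0.941620, PV = 28.248588
  t = 2.0000: CF_t = 30.000000, DF = 0.886647, PV = 26.599423
  t = 3.0000: CF_t = 30.000000, DF = 0.834885, PV = 25.046538
  t = 4.0000: CF_t = 30.000000, DF = 0.786144, PV = 23.584311
  t = 5.0000: CF_t = 30.000000, DF = 0.740248, PV = 22.207449
  t = 6.0000: CF_t = 30.000000, DF = 0.697032, PV = 20.910969
  t = 7.0000: CF_t = 1030.000000, DF = 0.656339, PV = 676.029437
Price P = sum_t PV_t = 822.626715
Macaulay numerator sum_t t * PV_t:
  t * PV_t at t = 1.0000: 28.248588
  t * PV_t at t = 2.0000: 53.198847
  t * PV_t at t = 3.0000: 75.139614
  t * PV_t at t = 4.0000: 94.337243
  t * PV_t at t = 5.0000: 111.037244
  t * PV_t at t = 6.0000: 125.465813
  t * PV_t at t = 7.0000: 4732.206062
Macaulay duration D = (sum_t t * PV_t) / P = 5219.633410 / 822.626715 = 6.345081


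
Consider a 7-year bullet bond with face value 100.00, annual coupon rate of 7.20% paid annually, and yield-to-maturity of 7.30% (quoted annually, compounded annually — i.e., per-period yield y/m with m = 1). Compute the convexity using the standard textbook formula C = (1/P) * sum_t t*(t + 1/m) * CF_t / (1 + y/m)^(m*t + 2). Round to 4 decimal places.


Answer: Convexity = 37.0721

Derivation:
Coupon per period c = face * coupon_rate / m = 7.200000
Periods per year m = 1; per-period yield y/m = 0.073000
Number of cashflows N = 7
Cashflows (t years, CF_t, discount factor 1/(1+y/m)^(m*t), PV):
  t = 1.0000: CF_t = 7.200000, DF = 0.931966, PV = 6.710158
  t = 2.0000: CF_t = 7.200000, DF = 0.868561, PV = 6.253643
  t = 3.0000: CF_t = 7.200000, DF = 0.809470, PV = 5.828185
  t = 4.0000: CF_t = 7.200000, DF = 0.754399, PV = 5.431673
  t = 5.0000: CF_t = 7.200000, DF = 0.703075, PV = 5.062137
  t = 6.0000: CF_t = 7.200000, DF = 0.655242, PV = 4.717742
  t = 7.0000: CF_t = 107.200000, DF = 0.610663, PV = 65.463125
Price P = sum_t PV_t = 99.466662
Convexity numerator sum_t t*(t + 1/m) * CF_t / (1+y/m)^(m*t + 2):
  t = 1.0000: term = 11.656370
  t = 2.0000: term = 32.590037
  t = 3.0000: term = 60.745643
  t = 4.0000: term = 94.354835
  t = 5.0000: term = 131.903311
  t = 6.0000: term = 172.101245
  t = 7.0000: term = 3184.089852
Convexity = (1/P) * sum = 3687.441294 / 99.466662 = 37.072133


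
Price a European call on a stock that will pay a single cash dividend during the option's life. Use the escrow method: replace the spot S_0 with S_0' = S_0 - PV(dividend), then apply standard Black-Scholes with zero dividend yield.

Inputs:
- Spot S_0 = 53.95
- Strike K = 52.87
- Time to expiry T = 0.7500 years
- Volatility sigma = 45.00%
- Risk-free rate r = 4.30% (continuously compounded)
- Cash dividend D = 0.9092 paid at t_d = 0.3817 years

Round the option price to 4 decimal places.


PV(D) = D * exp(-r * t_d) = 0.9092 * 0.98372086 = 0.89439901
S_0' = S_0 - PV(D) = 53.9500 - 0.89439901 = 53.05560099
d1 = (ln(S_0'/K) + (r + sigma^2/2)*T) / (sigma*sqrt(T)) = 0.28660147
d2 = d1 - sigma*sqrt(T) = -0.10310996
exp(-rT) = 0.96826449
N(d1) = 0.61279126; N(d2) = 0.45893785
C = S_0' * N(d1) - K * exp(-rT) * N(d2) = 53.05560099 * 0.61279126 - 52.8700 * 0.96826449 * 0.45893785 = 9.0180

Answer: Price = 9.0180


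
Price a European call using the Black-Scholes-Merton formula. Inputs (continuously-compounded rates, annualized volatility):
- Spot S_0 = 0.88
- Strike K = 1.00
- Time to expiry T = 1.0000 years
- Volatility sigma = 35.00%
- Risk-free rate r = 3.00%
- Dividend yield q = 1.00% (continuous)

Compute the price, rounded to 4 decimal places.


Answer: Price = 0.0843

Derivation:
d1 = (ln(S/K) + (r - q + 0.5*sigma^2) * T) / (sigma * sqrt(T)) = -0.13309535
d2 = d1 - sigma * sqrt(T) = -0.48309535
exp(-rT) = 0.97044553; exp(-qT) = 0.99004983
C = S_0 * exp(-qT) * N(d1) - K * exp(-rT) * N(d2)
N(d1) = 0.44705899; N(d2) = 0.31451402
C = 0.8800 * 0.99004983 * 0.44705899 - 1.0000 * 0.97044553 * 0.31451402 = 0.0843


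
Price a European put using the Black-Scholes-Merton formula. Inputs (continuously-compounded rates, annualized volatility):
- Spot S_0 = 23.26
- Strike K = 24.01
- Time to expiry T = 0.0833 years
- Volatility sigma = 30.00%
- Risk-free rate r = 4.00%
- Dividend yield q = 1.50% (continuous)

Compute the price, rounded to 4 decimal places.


d1 = (ln(S/K) + (r - q + 0.5*sigma^2) * T) / (sigma * sqrt(T)) = -0.29917651
d2 = d1 - sigma * sqrt(T) = -0.38576173
exp(-rT) = 0.99667354; exp(-qT) = 0.99875128
P = K * exp(-rT) * N(-d2) - S_0 * exp(-qT) * N(-d1)
N(-d1) = 0.61759731; N(-d2) = 0.65016343
P = 24.0100 * 0.99667354 * 0.65016343 - 23.2600 * 0.99875128 * 0.61759731 = 1.2111

Answer: Price = 1.2111


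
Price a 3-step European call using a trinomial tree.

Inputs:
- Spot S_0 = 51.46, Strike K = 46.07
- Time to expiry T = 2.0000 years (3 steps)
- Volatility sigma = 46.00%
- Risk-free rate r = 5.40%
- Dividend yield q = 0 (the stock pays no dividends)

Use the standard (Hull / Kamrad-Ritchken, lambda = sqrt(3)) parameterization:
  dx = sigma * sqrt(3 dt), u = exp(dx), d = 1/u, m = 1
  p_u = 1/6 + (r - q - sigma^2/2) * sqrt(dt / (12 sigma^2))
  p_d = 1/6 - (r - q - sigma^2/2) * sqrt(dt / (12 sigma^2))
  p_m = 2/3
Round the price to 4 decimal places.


Answer: Price = V(0,0) = 17.1286

Derivation:
dt = T/N = 0.666667; dx = sigma*sqrt(3*dt) = 0.650538
u = exp(dx) = 1.916572; d = 1/u = 0.521765
p_u = 0.140125, p_m = 0.666667, p_d = 0.193209
Discount per step: exp(-r*dt) = 0.964640
Stock lattice S(k, j) with j the centered position index:
  k=0: S(0,+0) = 51.4600
  k=1: S(1,-1) = 26.8500; S(1,+0) = 51.4600; S(1,+1) = 98.6268
  k=2: S(2,-2) = 14.0094; S(2,-1) = 26.8500; S(2,+0) = 51.4600; S(2,+1) = 98.6268; S(2,+2) = 189.0254
  k=3: S(3,-3) = 7.3096; S(3,-2) = 14.0094; S(3,-1) = 26.8500; S(3,+0) = 51.4600; S(3,+1) = 98.6268; S(3,+2) = 189.0254; S(3,+3) = 362.2808
Terminal payoffs V(N, j) = max(S_T - K, 0):
  V(3,-3) = 0.000000; V(3,-2) = 0.000000; V(3,-1) = 0.000000; V(3,+0) = 5.390000; V(3,+1) = 52.556802; V(3,+2) = 142.955379; V(3,+3) = 316.210771
Backward induction: V(k, j) = exp(-r*dt) * [p_u * V(k+1, j+1) + p_m * V(k+1, j) + p_d * V(k+1, j-1)]
  V(2,-2) = exp(-r*dt) * [p_u*0.000000 + p_m*0.000000 + p_d*0.000000] = 0.000000
  V(2,-1) = exp(-r*dt) * [p_u*5.390000 + p_m*0.000000 + p_d*0.000000] = 0.728565
  V(2,+0) = exp(-r*dt) * [p_u*52.556802 + p_m*5.390000 + p_d*0.000000] = 10.570365
  V(2,+1) = exp(-r*dt) * [p_u*142.955379 + p_m*52.556802 + p_d*5.390000] = 54.126758
  V(2,+2) = exp(-r*dt) * [p_u*316.210771 + p_m*142.955379 + p_d*52.556802] = 144.471197
  V(1,-1) = exp(-r*dt) * [p_u*10.570365 + p_m*0.728565 + p_d*0.000000] = 1.897329
  V(1,+0) = exp(-r*dt) * [p_u*54.126758 + p_m*10.570365 + p_d*0.728565] = 14.249823
  V(1,+1) = exp(-r*dt) * [p_u*144.471197 + p_m*54.126758 + p_d*10.570365] = 56.306781
  V(0,+0) = exp(-r*dt) * [p_u*56.306781 + p_m*14.249823 + p_d*1.897329] = 17.128563


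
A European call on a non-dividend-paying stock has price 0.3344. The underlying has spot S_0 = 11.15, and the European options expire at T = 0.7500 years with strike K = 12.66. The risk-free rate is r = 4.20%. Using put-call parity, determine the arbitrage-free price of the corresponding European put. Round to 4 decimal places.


Put-call parity: C - P = S_0 * exp(-qT) - K * exp(-rT).
S_0 * exp(-qT) = 11.1500 * 1.00000000 = 11.15000000
K * exp(-rT) = 12.6600 * 0.96899096 = 12.26742551
P = C - S*exp(-qT) + K*exp(-rT)
P = 0.3344 - 11.15000000 + 12.26742551 = 1.4518

Answer: Put price = 1.4518


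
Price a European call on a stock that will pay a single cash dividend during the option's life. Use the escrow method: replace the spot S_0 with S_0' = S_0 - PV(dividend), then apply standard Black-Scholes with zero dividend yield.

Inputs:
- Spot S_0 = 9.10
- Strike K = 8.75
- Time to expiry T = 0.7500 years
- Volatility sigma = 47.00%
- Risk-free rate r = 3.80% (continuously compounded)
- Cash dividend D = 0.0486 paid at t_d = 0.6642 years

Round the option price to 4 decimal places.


Answer: Price = 1.7063

Derivation:
PV(D) = D * exp(-r * t_d) = 0.0486 * 0.97507626 = 0.04738871
S_0' = S_0 - PV(D) = 9.1000 - 0.04738871 = 9.05261129
d1 = (ln(S_0'/K) + (r + sigma^2/2)*T) / (sigma*sqrt(T)) = 0.35706548
d2 = d1 - sigma*sqrt(T) = -0.04996646
exp(-rT) = 0.97190229
N(d1) = 0.63947861; N(d2) = 0.48007456
C = S_0' * N(d1) - K * exp(-rT) * N(d2) = 9.05261129 * 0.63947861 - 8.7500 * 0.97190229 * 0.48007456 = 1.7063


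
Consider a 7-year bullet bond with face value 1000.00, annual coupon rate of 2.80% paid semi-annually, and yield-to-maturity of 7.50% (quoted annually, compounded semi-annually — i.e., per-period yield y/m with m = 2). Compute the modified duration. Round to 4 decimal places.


Answer: Modified duration = 6.0593

Derivation:
Coupon per period c = face * coupon_rate / m = 14.000000
Periods per year m = 2; per-period yield y/m = 0.037500
Number of cashflows N = 14
Cashflows (t years, CF_t, discount factor 1/(1+y/m)^(m*t), PV):
  t = 0.5000: CF_t = 14.000000, DF = 0.963855, PV = 13.493976
  t = 1.0000: CF_t = 14.000000, DF = 0.929017, PV = 13.006242
  t = 1.5000: CF_t = 14.000000, DF = 0.895438, PV = 12.536137
  t = 2.0000: CF_t = 14.000000, DF = 0.863073, PV = 12.083023
  t = 2.5000: CF_t = 14.000000, DF = 0.831878, PV = 11.646288
  t = 3.0000: CF_t = 14.000000, DF = 0.801810, PV = 11.225337
  t = 3.5000: CF_t = 14.000000, DF = 0.772829, PV = 10.819602
  t = 4.0000: CF_t = 14.000000, DF = 0.744895, PV = 10.428532
  t = 4.5000: CF_t = 14.000000, DF = 0.717971, PV = 10.051597
  t = 5.0000: CF_t = 14.000000, DF = 0.692020, PV = 9.688287
  t = 5.5000: CF_t = 14.000000, DF = 0.667008, PV = 9.338108
  t = 6.0000: CF_t = 14.000000, DF = 0.642899, PV = 9.000586
  t = 6.5000: CF_t = 14.000000, DF = 0.619662, PV = 8.675263
  t = 7.0000: CF_t = 1014.000000, DF = 0.597264, PV = 605.625956
Price P = sum_t PV_t = 747.618934
First compute Macaulay numerator sum_t t * PV_t:
  t * PV_t at t = 0.5000: 6.746988
  t * PV_t at t = 1.0000: 13.006242
  t * PV_t at t = 1.5000: 18.804205
  t * PV_t at t = 2.0000: 24.166047
  t * PV_t at t = 2.5000: 29.115719
  t * PV_t at t = 3.0000: 33.676012
  t * PV_t at t = 3.5000: 37.868608
  t * PV_t at t = 4.0000: 41.714129
  t * PV_t at t = 4.5000: 45.232188
  t * PV_t at t = 5.0000: 48.441433
  t * PV_t at t = 5.5000: 51.359592
  t * PV_t at t = 6.0000: 54.003514
  t * PV_t at t = 6.5000: 56.389212
  t * PV_t at t = 7.0000: 4239.381689
Macaulay duration D = 4699.905579 / 747.618934 = 6.286499
Modified duration = D / (1 + y/m) = 6.286499 / (1 + 0.037500) = 6.059276


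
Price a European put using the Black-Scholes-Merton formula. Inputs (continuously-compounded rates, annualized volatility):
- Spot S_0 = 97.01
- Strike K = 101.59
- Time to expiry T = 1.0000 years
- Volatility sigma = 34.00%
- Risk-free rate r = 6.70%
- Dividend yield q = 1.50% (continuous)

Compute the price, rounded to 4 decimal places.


Answer: Price = 12.5849

Derivation:
d1 = (ln(S/K) + (r - q + 0.5*sigma^2) * T) / (sigma * sqrt(T)) = 0.18726165
d2 = d1 - sigma * sqrt(T) = -0.15273835
exp(-rT) = 0.93519520; exp(-qT) = 0.98511194
P = K * exp(-rT) * N(-d2) - S_0 * exp(-qT) * N(-d1)
N(-d1) = 0.42572775; N(-d2) = 0.56069769
P = 101.5900 * 0.93519520 * 0.56069769 - 97.0100 * 0.98511194 * 0.42572775 = 12.5849


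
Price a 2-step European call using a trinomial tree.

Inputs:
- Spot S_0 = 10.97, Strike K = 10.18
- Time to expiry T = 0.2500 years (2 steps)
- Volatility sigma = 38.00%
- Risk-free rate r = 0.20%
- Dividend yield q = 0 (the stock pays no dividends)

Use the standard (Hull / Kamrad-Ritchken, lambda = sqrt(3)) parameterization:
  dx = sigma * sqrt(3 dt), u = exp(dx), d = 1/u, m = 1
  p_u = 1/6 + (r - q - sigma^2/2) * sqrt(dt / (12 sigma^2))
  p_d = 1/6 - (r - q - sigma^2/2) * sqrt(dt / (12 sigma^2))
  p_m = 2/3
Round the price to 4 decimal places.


Answer: Price = V(0,0) = 1.2753

Derivation:
dt = T/N = 0.125000; dx = sigma*sqrt(3*dt) = 0.232702
u = exp(dx) = 1.262005; d = 1/u = 0.792390
p_u = 0.147812, p_m = 0.666667, p_d = 0.185521
Discount per step: exp(-r*dt) = 0.999750
Stock lattice S(k, j) with j the centered position index:
  k=0: S(0,+0) = 10.9700
  k=1: S(1,-1) = 8.6925; S(1,+0) = 10.9700; S(1,+1) = 13.8442
  k=2: S(2,-2) = 6.8879; S(2,-1) = 8.6925; S(2,+0) = 10.9700; S(2,+1) = 13.8442; S(2,+2) = 17.4714
Terminal payoffs V(N, j) = max(S_T - K, 0):
  V(2,-2) = 0.000000; V(2,-1) = 0.000000; V(2,+0) = 0.790000; V(2,+1) = 3.664192; V(2,+2) = 7.291436
Backward induction: V(k, j) = exp(-r*dt) * [p_u * V(k+1, j+1) + p_m * V(k+1, j) + p_d * V(k+1, j-1)]
  V(1,-1) = exp(-r*dt) * [p_u*0.790000 + p_m*0.000000 + p_d*0.000000] = 0.116742
  V(1,+0) = exp(-r*dt) * [p_u*3.664192 + p_m*0.790000 + p_d*0.000000] = 1.068011
  V(1,+1) = exp(-r*dt) * [p_u*7.291436 + p_m*3.664192 + p_d*0.790000] = 3.666202
  V(0,+0) = exp(-r*dt) * [p_u*3.666202 + p_m*1.068011 + p_d*0.116742] = 1.275256


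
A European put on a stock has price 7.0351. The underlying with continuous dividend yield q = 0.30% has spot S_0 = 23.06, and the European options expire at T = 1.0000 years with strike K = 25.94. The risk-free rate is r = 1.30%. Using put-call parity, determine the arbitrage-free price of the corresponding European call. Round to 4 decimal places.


Put-call parity: C - P = S_0 * exp(-qT) - K * exp(-rT).
S_0 * exp(-qT) = 23.0600 * 0.99700450 = 22.99092367
K * exp(-rT) = 25.9400 * 0.98708414 = 25.60496246
C = P + S*exp(-qT) - K*exp(-rT)
C = 7.0351 + 22.99092367 - 25.60496246 = 4.4211

Answer: Call price = 4.4211


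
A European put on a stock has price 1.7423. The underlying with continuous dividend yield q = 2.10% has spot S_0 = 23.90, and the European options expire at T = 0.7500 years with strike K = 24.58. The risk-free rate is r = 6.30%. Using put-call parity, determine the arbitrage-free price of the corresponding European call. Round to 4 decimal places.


Answer: Call price = 1.8232

Derivation:
Put-call parity: C - P = S_0 * exp(-qT) - K * exp(-rT).
S_0 * exp(-qT) = 23.9000 * 0.98437338 = 23.52652385
K * exp(-rT) = 24.5800 * 0.95384891 = 23.44560610
C = P + S*exp(-qT) - K*exp(-rT)
C = 1.7423 + 23.52652385 - 23.44560610 = 1.8232


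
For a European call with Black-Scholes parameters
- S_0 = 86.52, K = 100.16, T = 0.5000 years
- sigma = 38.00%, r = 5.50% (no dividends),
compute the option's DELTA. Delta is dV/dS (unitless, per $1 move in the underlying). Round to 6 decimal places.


Answer: Delta = 0.378994

Derivation:
d1 = -0.3081247805; d2 = -0.5768253574
phi(d1) = 0.3804467825; exp(-qT) = 1.0000000000; exp(-rT) = 0.9728746826
N(d1) = 0.3789936929
Delta = exp(-qT) * N(d1) = 1.0000000000 * 0.3789936929 = 0.378994


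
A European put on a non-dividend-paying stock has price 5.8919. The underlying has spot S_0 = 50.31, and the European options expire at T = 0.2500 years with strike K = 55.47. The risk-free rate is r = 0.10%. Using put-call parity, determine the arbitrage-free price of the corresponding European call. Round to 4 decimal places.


Put-call parity: C - P = S_0 * exp(-qT) - K * exp(-rT).
S_0 * exp(-qT) = 50.3100 * 1.00000000 = 50.31000000
K * exp(-rT) = 55.4700 * 0.99975003 = 55.45613423
C = P + S*exp(-qT) - K*exp(-rT)
C = 5.8919 + 50.31000000 - 55.45613423 = 0.7458

Answer: Call price = 0.7458


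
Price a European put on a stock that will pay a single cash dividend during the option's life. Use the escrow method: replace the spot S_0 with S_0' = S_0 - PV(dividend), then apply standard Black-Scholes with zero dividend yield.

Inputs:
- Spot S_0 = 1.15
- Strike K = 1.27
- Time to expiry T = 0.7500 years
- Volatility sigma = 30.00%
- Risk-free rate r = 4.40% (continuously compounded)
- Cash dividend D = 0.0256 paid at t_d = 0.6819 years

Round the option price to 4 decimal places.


Answer: Price = 0.1803

Derivation:
PV(D) = D * exp(-r * t_d) = 0.0256 * 0.97044204 = 0.02484332
S_0' = S_0 - PV(D) = 1.1500 - 0.02484332 = 1.12515668
d1 = (ln(S_0'/K) + (r + sigma^2/2)*T) / (sigma*sqrt(T)) = -0.20917246
d2 = d1 - sigma*sqrt(T) = -0.46898008
exp(-rT) = 0.96753856
N(-d1) = 0.58284320; N(-d2) = 0.68045806
P = K * exp(-rT) * N(-d2) - S_0' * N(-d1) = 1.2700 * 0.96753856 * 0.68045806 - 1.12515668 * 0.58284320 = 0.1803


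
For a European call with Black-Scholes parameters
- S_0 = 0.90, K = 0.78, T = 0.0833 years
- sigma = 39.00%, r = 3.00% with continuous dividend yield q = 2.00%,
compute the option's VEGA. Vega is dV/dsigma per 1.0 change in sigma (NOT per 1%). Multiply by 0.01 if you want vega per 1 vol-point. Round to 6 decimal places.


Answer: Vega = 0.042437

Derivation:
d1 = 1.3350014442; d2 = 1.2224406606
phi(d1) = 0.1636454697; exp(-qT) = 0.9983353870; exp(-rT) = 0.9975041199
Vega = S * exp(-qT) * phi(d1) * sqrt(T) = 0.9000 * 0.9983353870 * 0.1636454697 * 0.2886173938 = 0.042437


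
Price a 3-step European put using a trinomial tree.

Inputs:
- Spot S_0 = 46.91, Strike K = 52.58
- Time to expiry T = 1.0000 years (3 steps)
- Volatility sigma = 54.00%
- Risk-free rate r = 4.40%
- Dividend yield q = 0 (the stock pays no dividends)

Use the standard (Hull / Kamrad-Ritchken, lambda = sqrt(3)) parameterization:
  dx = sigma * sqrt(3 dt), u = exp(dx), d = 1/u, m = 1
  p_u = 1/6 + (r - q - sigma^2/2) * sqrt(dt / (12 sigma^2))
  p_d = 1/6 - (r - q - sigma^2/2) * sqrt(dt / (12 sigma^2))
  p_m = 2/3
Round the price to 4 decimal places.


dt = T/N = 0.333333; dx = sigma*sqrt(3*dt) = 0.540000
u = exp(dx) = 1.716007; d = 1/u = 0.582748
p_u = 0.135247, p_m = 0.666667, p_d = 0.198086
Discount per step: exp(-r*dt) = 0.985440
Stock lattice S(k, j) with j the centered position index:
  k=0: S(0,+0) = 46.9100
  k=1: S(1,-1) = 27.3367; S(1,+0) = 46.9100; S(1,+1) = 80.4979
  k=2: S(2,-2) = 15.9304; S(2,-1) = 27.3367; S(2,+0) = 46.9100; S(2,+1) = 80.4979; S(2,+2) = 138.1349
  k=3: S(3,-3) = 9.2834; S(3,-2) = 15.9304; S(3,-1) = 27.3367; S(3,+0) = 46.9100; S(3,+1) = 80.4979; S(3,+2) = 138.1349; S(3,+3) = 237.0405
Terminal payoffs V(N, j) = max(K - S_T, 0):
  V(3,-3) = 43.296572; V(3,-2) = 36.649574; V(3,-1) = 25.243279; V(3,+0) = 5.670000; V(3,+1) = 0.000000; V(3,+2) = 0.000000; V(3,+3) = 0.000000
Backward induction: V(k, j) = exp(-r*dt) * [p_u * V(k+1, j+1) + p_m * V(k+1, j) + p_d * V(k+1, j-1)]
  V(2,-2) = exp(-r*dt) * [p_u*25.243279 + p_m*36.649574 + p_d*43.296572] = 35.893274
  V(2,-1) = exp(-r*dt) * [p_u*5.670000 + p_m*25.243279 + p_d*36.649574] = 24.493599
  V(2,+0) = exp(-r*dt) * [p_u*0.000000 + p_m*5.670000 + p_d*25.243279] = 8.652512
  V(2,+1) = exp(-r*dt) * [p_u*0.000000 + p_m*0.000000 + p_d*5.670000] = 1.106797
  V(2,+2) = exp(-r*dt) * [p_u*0.000000 + p_m*0.000000 + p_d*0.000000] = 0.000000
  V(1,-1) = exp(-r*dt) * [p_u*8.652512 + p_m*24.493599 + p_d*35.893274] = 24.250960
  V(1,+0) = exp(-r*dt) * [p_u*1.106797 + p_m*8.652512 + p_d*24.493599] = 10.613076
  V(1,+1) = exp(-r*dt) * [p_u*0.000000 + p_m*1.106797 + p_d*8.652512] = 2.416113
  V(0,+0) = exp(-r*dt) * [p_u*2.416113 + p_m*10.613076 + p_d*24.250960] = 12.028228

Answer: Price = V(0,0) = 12.0282


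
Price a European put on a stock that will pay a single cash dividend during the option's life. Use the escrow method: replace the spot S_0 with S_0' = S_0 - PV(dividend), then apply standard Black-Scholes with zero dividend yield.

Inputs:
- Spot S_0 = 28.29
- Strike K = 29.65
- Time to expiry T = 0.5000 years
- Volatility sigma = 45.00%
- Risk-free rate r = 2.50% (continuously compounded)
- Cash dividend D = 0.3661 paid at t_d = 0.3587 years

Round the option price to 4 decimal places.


Answer: Price = 4.3328

Derivation:
PV(D) = D * exp(-r * t_d) = 0.3661 * 0.99107259 = 0.36283167
S_0' = S_0 - PV(D) = 28.2900 - 0.36283167 = 27.92716833
d1 = (ln(S_0'/K) + (r + sigma^2/2)*T) / (sigma*sqrt(T)) = 0.01025419
d2 = d1 - sigma*sqrt(T) = -0.30794386
exp(-rT) = 0.98757780
N(-d1) = 0.49590924; N(-d2) = 0.62093747
P = K * exp(-rT) * N(-d2) - S_0' * N(-d1) = 29.6500 * 0.98757780 * 0.62093747 - 27.92716833 * 0.49590924 = 4.3328


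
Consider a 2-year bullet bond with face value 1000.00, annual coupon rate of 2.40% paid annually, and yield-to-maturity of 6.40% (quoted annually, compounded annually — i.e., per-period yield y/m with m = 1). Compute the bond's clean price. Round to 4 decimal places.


Coupon per period c = face * coupon_rate / m = 24.000000
Periods per year m = 1; per-period yield y/m = 0.064000
Number of cashflows N = 2
Cashflows (t years, CF_t, discount factor 1/(1+y/m)^(m*t), PV):
  t = 1.0000: CF_t = 24.000000, DF = 0.939850, PV = 22.556391
  t = 2.0000: CF_t = 1024.000000, DF = 0.883317, PV = 904.516931
Price P = sum_t PV_t = 927.073322

Answer: Price = 927.0733


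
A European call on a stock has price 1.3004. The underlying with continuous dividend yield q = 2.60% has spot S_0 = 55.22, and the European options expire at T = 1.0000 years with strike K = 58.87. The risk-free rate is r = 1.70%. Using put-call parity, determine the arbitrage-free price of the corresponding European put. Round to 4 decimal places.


Answer: Put price = 5.3753

Derivation:
Put-call parity: C - P = S_0 * exp(-qT) - K * exp(-rT).
S_0 * exp(-qT) = 55.2200 * 0.97433509 = 53.80278365
K * exp(-rT) = 58.8700 * 0.98314368 = 57.87766871
P = C - S*exp(-qT) + K*exp(-rT)
P = 1.3004 - 53.80278365 + 57.87766871 = 5.3753


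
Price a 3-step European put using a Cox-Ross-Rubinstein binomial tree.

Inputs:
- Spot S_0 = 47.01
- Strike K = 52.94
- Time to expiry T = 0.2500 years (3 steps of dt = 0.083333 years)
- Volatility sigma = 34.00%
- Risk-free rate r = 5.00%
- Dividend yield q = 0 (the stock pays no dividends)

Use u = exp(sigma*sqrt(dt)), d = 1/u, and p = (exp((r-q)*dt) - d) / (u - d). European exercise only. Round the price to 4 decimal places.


Answer: Price = V(0,0) = 6.5027

Derivation:
dt = T/N = 0.083333
u = exp(sigma*sqrt(dt)) = 1.103128; d = 1/u = 0.906513
p = (exp((r-q)*dt) - d) / (u - d) = 0.496719
Discount per step: exp(-r*dt) = 0.995842
Stock lattice S(k, i) with i counting down-moves:
  k=0: S(0,0) = 47.0100
  k=1: S(1,0) = 51.8580; S(1,1) = 42.6152
  k=2: S(2,0) = 57.2060; S(2,1) = 47.0100; S(2,2) = 38.6312
  k=3: S(3,0) = 63.1056; S(3,1) = 51.8580; S(3,2) = 42.6152; S(3,3) = 35.0197
Terminal payoffs V(N, i) = max(K - S_T, 0):
  V(3,0) = 0.000000; V(3,1) = 1.081965; V(3,2) = 10.324808; V(3,3) = 17.920267
Backward induction: V(k, i) = exp(-r*dt) * [p * V(k+1, i) + (1-p) * V(k+1, i+1)].
  V(2,0) = exp(-r*dt) * [p*0.000000 + (1-p)*1.081965] = 0.542269
  V(2,1) = exp(-r*dt) * [p*1.081965 + (1-p)*10.324808] = 5.709876
  V(2,2) = exp(-r*dt) * [p*10.324808 + (1-p)*17.920267] = 14.088636
  V(1,0) = exp(-r*dt) * [p*0.542269 + (1-p)*5.709876] = 3.129961
  V(1,1) = exp(-r*dt) * [p*5.709876 + (1-p)*14.088636] = 9.885475
  V(0,0) = exp(-r*dt) * [p*3.129961 + (1-p)*9.885475] = 6.502734


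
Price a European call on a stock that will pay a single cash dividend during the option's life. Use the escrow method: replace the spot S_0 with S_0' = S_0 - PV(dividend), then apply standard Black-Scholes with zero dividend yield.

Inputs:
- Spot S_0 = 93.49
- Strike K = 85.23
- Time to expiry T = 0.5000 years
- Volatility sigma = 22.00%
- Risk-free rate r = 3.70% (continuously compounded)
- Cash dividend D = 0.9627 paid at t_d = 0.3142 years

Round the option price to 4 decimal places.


Answer: Price = 11.0018

Derivation:
PV(D) = D * exp(-r * t_d) = 0.9627 * 0.98844191 = 0.95157303
S_0' = S_0 - PV(D) = 93.4900 - 0.95157303 = 92.53842697
d1 = (ln(S_0'/K) + (r + sigma^2/2)*T) / (sigma*sqrt(T)) = 0.72555906
d2 = d1 - sigma*sqrt(T) = 0.56999556
exp(-rT) = 0.98167007
N(d1) = 0.76594544; N(d2) = 0.71565965
C = S_0' * N(d1) - K * exp(-rT) * N(d2) = 92.53842697 * 0.76594544 - 85.2300 * 0.98167007 * 0.71565965 = 11.0018


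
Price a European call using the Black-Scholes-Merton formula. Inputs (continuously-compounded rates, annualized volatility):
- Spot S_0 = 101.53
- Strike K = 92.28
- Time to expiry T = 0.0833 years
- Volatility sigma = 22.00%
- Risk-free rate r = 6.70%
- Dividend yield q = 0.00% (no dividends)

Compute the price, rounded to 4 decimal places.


Answer: Price = 9.9086

Derivation:
d1 = (ln(S/K) + (r - q + 0.5*sigma^2) * T) / (sigma * sqrt(T)) = 1.62410435
d2 = d1 - sigma * sqrt(T) = 1.56060852
exp(-rT) = 0.99443445; exp(-qT) = 1.00000000
C = S_0 * exp(-qT) * N(d1) - K * exp(-rT) * N(d2)
N(d1) = 0.94782323; N(d2) = 0.94069193
C = 101.5300 * 1.00000000 * 0.94782323 - 92.2800 * 0.99443445 * 0.94069193 = 9.9086


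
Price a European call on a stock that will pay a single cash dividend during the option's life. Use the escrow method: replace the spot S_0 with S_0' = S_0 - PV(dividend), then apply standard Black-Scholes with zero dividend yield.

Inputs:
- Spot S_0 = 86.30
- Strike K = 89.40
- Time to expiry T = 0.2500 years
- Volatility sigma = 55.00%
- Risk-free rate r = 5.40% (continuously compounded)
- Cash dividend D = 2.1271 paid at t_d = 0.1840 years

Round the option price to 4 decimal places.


PV(D) = D * exp(-r * t_d) = 2.1271 * 0.99011320 = 2.10606979
S_0' = S_0 - PV(D) = 86.3000 - 2.10606979 = 84.19393021
d1 = (ln(S_0'/K) + (r + sigma^2/2)*T) / (sigma*sqrt(T)) = -0.03158310
d2 = d1 - sigma*sqrt(T) = -0.30658310
exp(-rT) = 0.98659072
N(d1) = 0.48740226; N(d2) = 0.37958036
C = S_0' * N(d1) - K * exp(-rT) * N(d2) = 84.19393021 * 0.48740226 - 89.4000 * 0.98659072 * 0.37958036 = 7.5569

Answer: Price = 7.5569


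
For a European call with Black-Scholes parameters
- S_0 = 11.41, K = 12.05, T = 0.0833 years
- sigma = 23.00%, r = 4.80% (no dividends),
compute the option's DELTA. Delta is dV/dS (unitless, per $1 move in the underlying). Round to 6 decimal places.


Answer: Delta = 0.233091

Derivation:
d1 = -0.7287037246; d2 = -0.7950857252
phi(d1) = 0.3059164993; exp(-qT) = 1.0000000000; exp(-rT) = 0.9960095830
N(d1) = 0.2330914570
Delta = exp(-qT) * N(d1) = 1.0000000000 * 0.2330914570 = 0.233091


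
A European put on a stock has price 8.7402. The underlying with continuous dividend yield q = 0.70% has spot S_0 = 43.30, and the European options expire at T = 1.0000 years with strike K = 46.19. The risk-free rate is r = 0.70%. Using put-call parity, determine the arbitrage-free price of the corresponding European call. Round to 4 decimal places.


Put-call parity: C - P = S_0 * exp(-qT) - K * exp(-rT).
S_0 * exp(-qT) = 43.3000 * 0.99302444 = 42.99795838
K * exp(-rT) = 46.1900 * 0.99302444 = 45.86779902
C = P + S*exp(-qT) - K*exp(-rT)
C = 8.7402 + 42.99795838 - 45.86779902 = 5.8704

Answer: Call price = 5.8704


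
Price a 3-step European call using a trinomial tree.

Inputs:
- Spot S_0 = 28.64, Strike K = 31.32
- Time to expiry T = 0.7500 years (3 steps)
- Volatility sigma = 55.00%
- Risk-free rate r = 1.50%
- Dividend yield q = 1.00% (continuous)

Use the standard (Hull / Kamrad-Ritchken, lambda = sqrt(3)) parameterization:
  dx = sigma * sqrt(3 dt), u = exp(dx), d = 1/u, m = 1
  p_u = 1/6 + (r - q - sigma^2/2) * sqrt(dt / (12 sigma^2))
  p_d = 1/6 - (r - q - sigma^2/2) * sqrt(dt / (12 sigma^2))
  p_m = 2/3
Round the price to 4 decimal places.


dt = T/N = 0.250000; dx = sigma*sqrt(3*dt) = 0.476314
u = exp(dx) = 1.610128; d = 1/u = 0.621068
p_u = 0.128286, p_m = 0.666667, p_d = 0.205047
Discount per step: exp(-r*dt) = 0.996257
Stock lattice S(k, j) with j the centered position index:
  k=0: S(0,+0) = 28.6400
  k=1: S(1,-1) = 17.7874; S(1,+0) = 28.6400; S(1,+1) = 46.1141
  k=2: S(2,-2) = 11.0472; S(2,-1) = 17.7874; S(2,+0) = 28.6400; S(2,+1) = 46.1141; S(2,+2) = 74.2496
  k=3: S(3,-3) = 6.8611; S(3,-2) = 11.0472; S(3,-1) = 17.7874; S(3,+0) = 28.6400; S(3,+1) = 46.1141; S(3,+2) = 74.2496; S(3,+3) = 119.5514
Terminal payoffs V(N, j) = max(S_T - K, 0):
  V(3,-3) = 0.000000; V(3,-2) = 0.000000; V(3,-1) = 0.000000; V(3,+0) = 0.000000; V(3,+1) = 14.794079; V(3,+2) = 42.929592; V(3,+3) = 88.231383
Backward induction: V(k, j) = exp(-r*dt) * [p_u * V(k+1, j+1) + p_m * V(k+1, j) + p_d * V(k+1, j-1)]
  V(2,-2) = exp(-r*dt) * [p_u*0.000000 + p_m*0.000000 + p_d*0.000000] = 0.000000
  V(2,-1) = exp(-r*dt) * [p_u*0.000000 + p_m*0.000000 + p_d*0.000000] = 0.000000
  V(2,+0) = exp(-r*dt) * [p_u*14.794079 + p_m*0.000000 + p_d*0.000000] = 1.890770
  V(2,+1) = exp(-r*dt) * [p_u*42.929592 + p_m*14.794079 + p_d*0.000000] = 15.312456
  V(2,+2) = exp(-r*dt) * [p_u*88.231383 + p_m*42.929592 + p_d*14.794079] = 42.811222
  V(1,-1) = exp(-r*dt) * [p_u*1.890770 + p_m*0.000000 + p_d*0.000000] = 0.241651
  V(1,+0) = exp(-r*dt) * [p_u*15.312456 + p_m*1.890770 + p_d*0.000000] = 3.212816
  V(1,+1) = exp(-r*dt) * [p_u*42.811222 + p_m*15.312456 + p_d*1.890770] = 16.027864
  V(0,+0) = exp(-r*dt) * [p_u*16.027864 + p_m*3.212816 + p_d*0.241651] = 4.231679

Answer: Price = V(0,0) = 4.2317


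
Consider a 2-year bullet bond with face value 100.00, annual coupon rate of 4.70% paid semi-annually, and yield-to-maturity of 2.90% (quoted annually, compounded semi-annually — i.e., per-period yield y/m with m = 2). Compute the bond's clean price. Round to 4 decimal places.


Answer: Price = 103.4732

Derivation:
Coupon per period c = face * coupon_rate / m = 2.350000
Periods per year m = 2; per-period yield y/m = 0.014500
Number of cashflows N = 4
Cashflows (t years, CF_t, discount factor 1/(1+y/m)^(m*t), PV):
  t = 0.5000: CF_t = 2.350000, DF = 0.985707, PV = 2.316412
  t = 1.0000: CF_t = 2.350000, DF = 0.971619, PV = 2.283304
  t = 1.5000: CF_t = 2.350000, DF = 0.957732, PV = 2.250669
  t = 2.0000: CF_t = 102.350000, DF = 0.944043, PV = 96.622805
Price P = sum_t PV_t = 103.473191


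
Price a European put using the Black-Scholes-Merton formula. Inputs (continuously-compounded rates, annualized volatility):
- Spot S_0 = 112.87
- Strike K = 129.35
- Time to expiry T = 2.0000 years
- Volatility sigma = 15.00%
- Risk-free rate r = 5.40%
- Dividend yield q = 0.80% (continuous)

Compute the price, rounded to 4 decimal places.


Answer: Price = 12.3176

Derivation:
d1 = (ln(S/K) + (r - q + 0.5*sigma^2) * T) / (sigma * sqrt(T)) = -0.10269639
d2 = d1 - sigma * sqrt(T) = -0.31482843
exp(-rT) = 0.89762760; exp(-qT) = 0.98412732
P = K * exp(-rT) * N(-d2) - S_0 * exp(-qT) * N(-d1)
N(-d1) = 0.54089803; N(-d2) = 0.62355404
P = 129.3500 * 0.89762760 * 0.62355404 - 112.8700 * 0.98412732 * 0.54089803 = 12.3176
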